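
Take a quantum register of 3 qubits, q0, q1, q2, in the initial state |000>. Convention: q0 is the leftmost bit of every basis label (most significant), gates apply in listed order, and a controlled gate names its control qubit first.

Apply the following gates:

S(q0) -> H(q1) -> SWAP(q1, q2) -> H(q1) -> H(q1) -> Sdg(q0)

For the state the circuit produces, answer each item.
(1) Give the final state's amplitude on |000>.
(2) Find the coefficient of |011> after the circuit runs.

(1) |000> carries amplitude sqrt(2)/2 in the final state.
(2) |011> carries amplitude 0 in the final state.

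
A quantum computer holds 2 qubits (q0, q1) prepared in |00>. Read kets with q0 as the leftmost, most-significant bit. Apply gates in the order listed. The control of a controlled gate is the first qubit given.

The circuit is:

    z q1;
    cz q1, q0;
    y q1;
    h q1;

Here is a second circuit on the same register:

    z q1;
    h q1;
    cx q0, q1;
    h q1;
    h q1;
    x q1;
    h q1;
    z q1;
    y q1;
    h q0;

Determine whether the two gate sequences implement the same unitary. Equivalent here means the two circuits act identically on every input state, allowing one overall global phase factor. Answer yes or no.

No: there is an input state on which the two circuits produce genuinely different outputs (not merely differing by a phase).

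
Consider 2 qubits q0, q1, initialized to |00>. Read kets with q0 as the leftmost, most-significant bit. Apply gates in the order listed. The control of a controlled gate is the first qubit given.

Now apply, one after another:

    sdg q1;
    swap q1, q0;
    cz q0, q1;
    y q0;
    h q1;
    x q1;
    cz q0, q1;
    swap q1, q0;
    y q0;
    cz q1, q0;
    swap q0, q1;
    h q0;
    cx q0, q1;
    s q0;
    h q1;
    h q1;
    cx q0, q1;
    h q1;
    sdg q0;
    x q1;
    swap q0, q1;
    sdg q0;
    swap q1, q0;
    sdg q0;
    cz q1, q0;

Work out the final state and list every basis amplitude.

The final amplitudes are -sqrt(2)/2 on |00>, 0 on |01>, -sqrt(2)*I/2 on |10>, 0 on |11>.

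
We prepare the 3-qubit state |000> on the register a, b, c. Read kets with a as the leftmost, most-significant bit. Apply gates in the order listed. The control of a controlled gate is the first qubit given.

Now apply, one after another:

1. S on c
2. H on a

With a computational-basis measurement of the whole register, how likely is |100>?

A full measurement returns |100> with probability 1/2.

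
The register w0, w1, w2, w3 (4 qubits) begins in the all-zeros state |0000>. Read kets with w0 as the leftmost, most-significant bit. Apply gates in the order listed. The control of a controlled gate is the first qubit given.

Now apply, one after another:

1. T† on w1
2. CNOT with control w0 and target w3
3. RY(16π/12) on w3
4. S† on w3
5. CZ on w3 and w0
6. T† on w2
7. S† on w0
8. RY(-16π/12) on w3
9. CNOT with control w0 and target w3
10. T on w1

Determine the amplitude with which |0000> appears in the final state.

The final state's coefficient on |0000> equals 1/4 - 3*I/4.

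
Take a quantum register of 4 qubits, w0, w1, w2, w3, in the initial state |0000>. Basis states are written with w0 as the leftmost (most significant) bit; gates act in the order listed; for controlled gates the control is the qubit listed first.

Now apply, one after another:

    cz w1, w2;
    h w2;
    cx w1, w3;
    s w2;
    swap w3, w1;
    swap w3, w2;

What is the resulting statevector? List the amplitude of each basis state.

After the circuit, the state carries amplitude sqrt(2)/2 on |0000>, sqrt(2)*I/2 on |0001>, and 0 on every other basis state.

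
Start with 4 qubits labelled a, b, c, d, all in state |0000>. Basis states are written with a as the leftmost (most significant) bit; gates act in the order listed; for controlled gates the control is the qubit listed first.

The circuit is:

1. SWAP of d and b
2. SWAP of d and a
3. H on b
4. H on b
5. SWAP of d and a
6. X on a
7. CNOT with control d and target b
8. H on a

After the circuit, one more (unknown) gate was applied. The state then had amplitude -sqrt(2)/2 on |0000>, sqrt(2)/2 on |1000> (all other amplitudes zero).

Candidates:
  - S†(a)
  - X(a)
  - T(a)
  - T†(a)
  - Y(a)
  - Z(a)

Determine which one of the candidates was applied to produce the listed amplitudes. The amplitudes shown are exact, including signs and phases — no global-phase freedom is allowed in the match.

It was X(a) that produced the state shown.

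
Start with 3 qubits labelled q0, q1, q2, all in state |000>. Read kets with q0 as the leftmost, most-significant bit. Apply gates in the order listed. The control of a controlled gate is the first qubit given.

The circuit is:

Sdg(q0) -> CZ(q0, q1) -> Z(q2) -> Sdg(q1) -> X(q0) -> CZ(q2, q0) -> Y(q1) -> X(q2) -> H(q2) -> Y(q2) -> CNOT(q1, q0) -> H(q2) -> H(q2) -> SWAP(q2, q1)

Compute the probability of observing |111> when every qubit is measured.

The probability of measuring |111> is 0.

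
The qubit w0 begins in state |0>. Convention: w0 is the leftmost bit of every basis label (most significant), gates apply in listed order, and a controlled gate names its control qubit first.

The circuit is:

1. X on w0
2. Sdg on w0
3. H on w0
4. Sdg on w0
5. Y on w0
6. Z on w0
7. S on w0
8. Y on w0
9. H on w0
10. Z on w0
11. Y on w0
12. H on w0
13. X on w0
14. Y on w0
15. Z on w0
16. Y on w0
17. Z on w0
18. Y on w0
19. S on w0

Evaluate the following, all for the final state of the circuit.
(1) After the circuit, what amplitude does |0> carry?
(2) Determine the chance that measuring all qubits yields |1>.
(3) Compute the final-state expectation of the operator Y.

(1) The final state's coefficient on |0> equals sqrt(2)/2.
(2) Outcome |1> occurs with probability 1/2.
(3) The expectation value of Y is -1.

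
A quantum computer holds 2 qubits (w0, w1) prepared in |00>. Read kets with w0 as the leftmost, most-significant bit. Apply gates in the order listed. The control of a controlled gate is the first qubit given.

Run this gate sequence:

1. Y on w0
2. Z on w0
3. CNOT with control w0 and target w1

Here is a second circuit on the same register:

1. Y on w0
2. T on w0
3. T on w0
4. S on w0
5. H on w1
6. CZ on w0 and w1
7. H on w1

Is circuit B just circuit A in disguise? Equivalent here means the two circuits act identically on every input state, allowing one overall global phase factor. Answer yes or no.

Yes — the two circuits implement the same unitary up to a global phase.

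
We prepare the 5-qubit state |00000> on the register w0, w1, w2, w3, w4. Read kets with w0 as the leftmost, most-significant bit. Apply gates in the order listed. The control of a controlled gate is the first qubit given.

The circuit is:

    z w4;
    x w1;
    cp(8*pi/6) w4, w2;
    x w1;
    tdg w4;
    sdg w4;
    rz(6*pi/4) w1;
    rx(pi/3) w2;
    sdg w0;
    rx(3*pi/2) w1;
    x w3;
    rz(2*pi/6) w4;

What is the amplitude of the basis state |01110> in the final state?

The final state's coefficient on |01110> equals sqrt(2)*exp(I*pi/12)/4.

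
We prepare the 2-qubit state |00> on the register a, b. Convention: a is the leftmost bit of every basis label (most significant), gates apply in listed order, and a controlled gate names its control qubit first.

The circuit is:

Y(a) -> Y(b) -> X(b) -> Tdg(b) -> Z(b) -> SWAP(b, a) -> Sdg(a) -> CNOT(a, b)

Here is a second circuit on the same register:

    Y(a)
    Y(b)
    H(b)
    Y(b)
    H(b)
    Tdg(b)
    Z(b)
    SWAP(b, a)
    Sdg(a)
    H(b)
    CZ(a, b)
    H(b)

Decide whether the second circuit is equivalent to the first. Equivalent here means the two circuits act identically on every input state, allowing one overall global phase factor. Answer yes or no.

No, they are not equivalent — no single phase factor reconciles the two unitaries.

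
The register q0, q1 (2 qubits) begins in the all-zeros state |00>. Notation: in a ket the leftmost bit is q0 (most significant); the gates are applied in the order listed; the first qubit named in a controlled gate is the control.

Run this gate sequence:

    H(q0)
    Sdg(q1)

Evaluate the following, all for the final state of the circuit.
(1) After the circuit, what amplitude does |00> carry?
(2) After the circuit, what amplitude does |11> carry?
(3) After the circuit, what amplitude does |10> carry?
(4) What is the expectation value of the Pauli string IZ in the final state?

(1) The amplitude on |00> is sqrt(2)/2.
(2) |11> carries amplitude 0 in the final state.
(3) |10> carries amplitude sqrt(2)/2 in the final state.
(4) The expectation value of IZ is 1.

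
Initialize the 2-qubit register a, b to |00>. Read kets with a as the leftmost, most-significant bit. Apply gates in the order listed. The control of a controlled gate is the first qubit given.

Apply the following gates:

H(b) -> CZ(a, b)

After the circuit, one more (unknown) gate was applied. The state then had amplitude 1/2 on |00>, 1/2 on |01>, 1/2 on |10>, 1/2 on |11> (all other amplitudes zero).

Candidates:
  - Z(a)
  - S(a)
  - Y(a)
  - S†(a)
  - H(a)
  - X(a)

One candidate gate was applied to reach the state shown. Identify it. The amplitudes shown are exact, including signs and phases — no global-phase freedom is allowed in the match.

The unique candidate consistent with the amplitudes is H(a).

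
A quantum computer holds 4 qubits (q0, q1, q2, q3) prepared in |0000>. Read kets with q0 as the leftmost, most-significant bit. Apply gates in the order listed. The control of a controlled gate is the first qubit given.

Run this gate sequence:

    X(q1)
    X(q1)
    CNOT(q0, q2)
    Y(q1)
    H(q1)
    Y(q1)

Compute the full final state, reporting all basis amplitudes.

The final amplitudes are -sqrt(2)/2 on |0000>, -sqrt(2)/2 on |0100>, and 0 on every other basis state.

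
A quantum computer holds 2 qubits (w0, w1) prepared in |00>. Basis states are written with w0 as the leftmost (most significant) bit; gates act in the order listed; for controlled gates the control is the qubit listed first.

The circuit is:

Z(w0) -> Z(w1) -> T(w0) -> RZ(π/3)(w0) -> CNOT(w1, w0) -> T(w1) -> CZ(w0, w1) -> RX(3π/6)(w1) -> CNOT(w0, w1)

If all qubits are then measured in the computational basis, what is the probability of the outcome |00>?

The probability of measuring |00> is 1/2.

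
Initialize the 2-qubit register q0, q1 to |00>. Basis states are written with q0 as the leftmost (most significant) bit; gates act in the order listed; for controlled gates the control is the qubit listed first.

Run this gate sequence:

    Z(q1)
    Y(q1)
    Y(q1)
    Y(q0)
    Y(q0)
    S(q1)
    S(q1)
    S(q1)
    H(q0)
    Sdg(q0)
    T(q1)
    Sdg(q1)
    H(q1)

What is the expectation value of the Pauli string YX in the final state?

In the final state, YX has expectation -1.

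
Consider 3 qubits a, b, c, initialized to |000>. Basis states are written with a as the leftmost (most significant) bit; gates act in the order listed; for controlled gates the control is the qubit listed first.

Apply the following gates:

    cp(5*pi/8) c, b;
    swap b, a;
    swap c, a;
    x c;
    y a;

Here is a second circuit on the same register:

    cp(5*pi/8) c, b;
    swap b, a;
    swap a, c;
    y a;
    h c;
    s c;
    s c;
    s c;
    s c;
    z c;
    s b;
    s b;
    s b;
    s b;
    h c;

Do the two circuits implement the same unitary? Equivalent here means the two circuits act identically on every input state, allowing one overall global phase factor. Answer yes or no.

Yes, they are equivalent — the unitaries differ by at most a global phase.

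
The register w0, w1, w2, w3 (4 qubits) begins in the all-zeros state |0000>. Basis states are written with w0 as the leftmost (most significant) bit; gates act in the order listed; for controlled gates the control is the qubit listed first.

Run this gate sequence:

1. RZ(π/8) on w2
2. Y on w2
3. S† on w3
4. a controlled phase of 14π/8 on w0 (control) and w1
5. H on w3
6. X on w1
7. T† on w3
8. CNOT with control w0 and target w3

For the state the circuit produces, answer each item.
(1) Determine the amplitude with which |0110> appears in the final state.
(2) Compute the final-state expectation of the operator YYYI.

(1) The amplitude on |0110> is sqrt(2)*exp(7*I*pi/16)/2.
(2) The observable YYYI averages to 0.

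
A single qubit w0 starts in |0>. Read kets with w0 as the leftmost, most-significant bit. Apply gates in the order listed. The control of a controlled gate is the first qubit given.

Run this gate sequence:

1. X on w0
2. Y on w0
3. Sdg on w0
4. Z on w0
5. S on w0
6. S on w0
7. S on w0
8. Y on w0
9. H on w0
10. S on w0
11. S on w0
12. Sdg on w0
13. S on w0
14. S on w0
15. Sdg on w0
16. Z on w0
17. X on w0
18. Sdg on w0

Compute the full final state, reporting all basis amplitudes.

The final amplitudes are -sqrt(2)/2 on |0>, -sqrt(2)*I/2 on |1>.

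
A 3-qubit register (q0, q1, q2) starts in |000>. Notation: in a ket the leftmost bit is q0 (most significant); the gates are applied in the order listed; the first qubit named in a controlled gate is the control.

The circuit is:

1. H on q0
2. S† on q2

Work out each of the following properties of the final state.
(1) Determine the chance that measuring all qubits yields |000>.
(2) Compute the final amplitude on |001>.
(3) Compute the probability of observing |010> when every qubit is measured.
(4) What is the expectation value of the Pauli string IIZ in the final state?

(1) A full measurement returns |000> with probability 1/2.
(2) The amplitude on |001> is 0.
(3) The probability of measuring |010> is 0.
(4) In the final state, IIZ has expectation 1.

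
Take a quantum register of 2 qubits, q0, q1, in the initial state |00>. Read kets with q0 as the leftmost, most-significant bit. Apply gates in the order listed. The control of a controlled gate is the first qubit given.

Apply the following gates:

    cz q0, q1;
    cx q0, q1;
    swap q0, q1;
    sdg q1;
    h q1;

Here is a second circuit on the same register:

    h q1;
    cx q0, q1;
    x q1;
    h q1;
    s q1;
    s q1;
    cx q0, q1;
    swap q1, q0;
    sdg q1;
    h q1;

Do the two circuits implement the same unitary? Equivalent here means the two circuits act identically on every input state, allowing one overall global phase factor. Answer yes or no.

Yes — the two circuits implement the same unitary up to a global phase.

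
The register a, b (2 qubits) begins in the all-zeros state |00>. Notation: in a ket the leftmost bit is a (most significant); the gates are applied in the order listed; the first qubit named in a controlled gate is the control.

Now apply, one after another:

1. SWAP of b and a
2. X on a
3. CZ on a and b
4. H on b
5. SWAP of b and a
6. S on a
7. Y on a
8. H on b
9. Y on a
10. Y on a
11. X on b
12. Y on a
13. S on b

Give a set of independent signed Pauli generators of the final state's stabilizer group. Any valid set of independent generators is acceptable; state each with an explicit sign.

One valid set of independent stabilizer generators is +YI, -IY (any independent generating set of the same group is equally correct).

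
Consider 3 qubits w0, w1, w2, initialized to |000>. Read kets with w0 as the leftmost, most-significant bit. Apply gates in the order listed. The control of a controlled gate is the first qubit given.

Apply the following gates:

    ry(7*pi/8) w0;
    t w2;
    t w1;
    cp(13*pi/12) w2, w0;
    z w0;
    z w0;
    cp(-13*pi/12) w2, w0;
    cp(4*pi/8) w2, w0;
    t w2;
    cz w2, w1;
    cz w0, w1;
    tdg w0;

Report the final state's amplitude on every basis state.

After the circuit, the state carries amplitude cos(7*pi/16) on |000>, -exp(3*I*pi/4)*cos(pi/16) on |100>, and 0 on every other basis state.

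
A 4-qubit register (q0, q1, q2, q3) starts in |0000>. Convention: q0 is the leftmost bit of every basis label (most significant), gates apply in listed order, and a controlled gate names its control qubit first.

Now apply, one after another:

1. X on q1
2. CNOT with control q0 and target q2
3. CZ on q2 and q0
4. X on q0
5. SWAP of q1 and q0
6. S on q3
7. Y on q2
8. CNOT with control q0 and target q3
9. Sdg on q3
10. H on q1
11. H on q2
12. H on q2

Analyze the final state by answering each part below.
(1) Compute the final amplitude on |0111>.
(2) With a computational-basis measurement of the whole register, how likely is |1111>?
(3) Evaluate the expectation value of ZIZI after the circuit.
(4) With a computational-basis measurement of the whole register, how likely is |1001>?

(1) |0111> carries amplitude 0 in the final state. Key observation: gates 11-12 undo each other exactly, leaving only the rest of the circuit to track.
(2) The probability of measuring |1111> is 1/2.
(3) In the final state, ZIZI has expectation 1.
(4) Outcome |1001> occurs with probability 0.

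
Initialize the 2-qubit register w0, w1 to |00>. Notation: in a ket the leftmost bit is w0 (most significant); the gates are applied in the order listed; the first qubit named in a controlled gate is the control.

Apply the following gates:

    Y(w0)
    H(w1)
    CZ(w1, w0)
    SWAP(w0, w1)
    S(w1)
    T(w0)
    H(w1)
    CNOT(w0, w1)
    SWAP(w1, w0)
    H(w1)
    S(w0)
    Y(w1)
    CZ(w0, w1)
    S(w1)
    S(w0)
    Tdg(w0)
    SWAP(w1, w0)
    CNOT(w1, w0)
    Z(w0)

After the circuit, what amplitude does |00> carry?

|00> carries amplitude sqrt(2)*(-exp(3*I*pi/4) + I)/4 in the final state.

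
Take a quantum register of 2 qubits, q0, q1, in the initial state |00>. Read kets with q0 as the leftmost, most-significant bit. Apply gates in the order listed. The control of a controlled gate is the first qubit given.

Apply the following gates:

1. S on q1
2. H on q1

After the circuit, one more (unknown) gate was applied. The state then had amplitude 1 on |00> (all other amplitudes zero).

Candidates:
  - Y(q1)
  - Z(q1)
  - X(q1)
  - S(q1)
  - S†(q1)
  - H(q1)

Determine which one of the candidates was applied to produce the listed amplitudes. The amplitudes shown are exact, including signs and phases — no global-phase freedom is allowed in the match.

It was H(q1) that produced the state shown.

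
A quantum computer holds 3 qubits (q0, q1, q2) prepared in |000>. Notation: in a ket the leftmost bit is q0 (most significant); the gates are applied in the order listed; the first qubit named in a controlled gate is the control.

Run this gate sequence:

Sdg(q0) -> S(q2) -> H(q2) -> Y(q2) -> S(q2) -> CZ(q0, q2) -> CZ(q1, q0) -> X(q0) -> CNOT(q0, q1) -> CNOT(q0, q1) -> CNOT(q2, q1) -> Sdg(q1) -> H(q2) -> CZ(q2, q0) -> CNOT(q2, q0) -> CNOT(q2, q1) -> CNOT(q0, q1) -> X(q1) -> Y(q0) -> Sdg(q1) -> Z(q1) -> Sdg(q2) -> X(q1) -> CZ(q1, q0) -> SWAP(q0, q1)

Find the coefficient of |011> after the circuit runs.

The final state's coefficient on |011> equals -1/2.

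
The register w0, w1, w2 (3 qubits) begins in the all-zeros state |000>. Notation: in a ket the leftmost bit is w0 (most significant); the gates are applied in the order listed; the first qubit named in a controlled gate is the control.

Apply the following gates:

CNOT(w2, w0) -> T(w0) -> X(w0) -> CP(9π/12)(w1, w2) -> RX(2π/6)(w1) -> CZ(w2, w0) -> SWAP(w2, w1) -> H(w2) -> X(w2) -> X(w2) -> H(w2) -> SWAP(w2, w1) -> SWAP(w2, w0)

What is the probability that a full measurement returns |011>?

Outcome |011> occurs with probability 1/4. Key observation: gates 7-12 undo each other exactly, leaving only the rest of the circuit to track.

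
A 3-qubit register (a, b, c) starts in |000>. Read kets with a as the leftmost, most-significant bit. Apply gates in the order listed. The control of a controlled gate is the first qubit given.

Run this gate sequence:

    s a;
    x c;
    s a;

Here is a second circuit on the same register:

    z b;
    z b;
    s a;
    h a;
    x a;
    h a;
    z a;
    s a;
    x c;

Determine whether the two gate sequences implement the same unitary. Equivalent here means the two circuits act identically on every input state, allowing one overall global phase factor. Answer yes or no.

Yes — the two circuits implement the same unitary up to a global phase.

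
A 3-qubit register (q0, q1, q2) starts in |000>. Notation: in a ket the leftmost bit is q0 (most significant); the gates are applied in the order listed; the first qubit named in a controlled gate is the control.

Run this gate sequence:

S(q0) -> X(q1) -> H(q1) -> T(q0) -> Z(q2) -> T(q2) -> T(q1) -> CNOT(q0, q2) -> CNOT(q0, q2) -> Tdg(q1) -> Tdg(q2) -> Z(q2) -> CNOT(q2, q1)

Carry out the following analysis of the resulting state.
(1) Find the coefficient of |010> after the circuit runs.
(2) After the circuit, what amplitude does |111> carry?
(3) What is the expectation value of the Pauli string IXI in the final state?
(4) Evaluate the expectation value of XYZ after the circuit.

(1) The amplitude on |010> is -sqrt(2)/2. Key observation: gates 5-12 undo each other exactly, leaving only the rest of the circuit to track.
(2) The amplitude on |111> is 0.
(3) In the final state, IXI has expectation -1.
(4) The observable XYZ averages to 0.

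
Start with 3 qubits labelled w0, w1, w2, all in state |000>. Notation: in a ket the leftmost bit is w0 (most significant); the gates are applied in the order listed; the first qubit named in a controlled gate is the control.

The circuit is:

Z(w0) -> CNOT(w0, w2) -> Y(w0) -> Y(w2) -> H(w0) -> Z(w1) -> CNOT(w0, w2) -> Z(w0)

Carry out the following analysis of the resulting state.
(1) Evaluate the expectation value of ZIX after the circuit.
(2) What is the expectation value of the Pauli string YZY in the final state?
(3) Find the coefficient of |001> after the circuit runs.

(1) The observable ZIX averages to 0.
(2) In the final state, YZY has expectation 1.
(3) The amplitude on |001> is -sqrt(2)/2.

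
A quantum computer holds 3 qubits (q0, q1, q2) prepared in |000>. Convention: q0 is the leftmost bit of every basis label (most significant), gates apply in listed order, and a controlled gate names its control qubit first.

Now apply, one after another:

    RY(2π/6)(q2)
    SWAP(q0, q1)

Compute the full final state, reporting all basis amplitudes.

After the circuit, the state carries amplitude sqrt(3)/2 on |000>, 1/2 on |001>, and 0 on every other basis state.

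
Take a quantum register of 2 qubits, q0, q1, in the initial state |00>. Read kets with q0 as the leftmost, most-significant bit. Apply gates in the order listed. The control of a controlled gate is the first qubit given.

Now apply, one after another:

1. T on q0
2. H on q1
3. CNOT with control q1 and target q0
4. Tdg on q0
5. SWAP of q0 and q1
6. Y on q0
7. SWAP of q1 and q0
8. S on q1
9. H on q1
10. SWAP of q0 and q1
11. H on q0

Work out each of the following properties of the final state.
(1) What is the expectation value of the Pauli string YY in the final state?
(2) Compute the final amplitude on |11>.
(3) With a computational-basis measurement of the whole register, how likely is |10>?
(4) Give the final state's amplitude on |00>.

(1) The expectation value of YY is sqrt(2)/2.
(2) The final state's coefficient on |11> equals 0.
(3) The probability of measuring |10> is 1/2.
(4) |00> carries amplitude 0 in the final state.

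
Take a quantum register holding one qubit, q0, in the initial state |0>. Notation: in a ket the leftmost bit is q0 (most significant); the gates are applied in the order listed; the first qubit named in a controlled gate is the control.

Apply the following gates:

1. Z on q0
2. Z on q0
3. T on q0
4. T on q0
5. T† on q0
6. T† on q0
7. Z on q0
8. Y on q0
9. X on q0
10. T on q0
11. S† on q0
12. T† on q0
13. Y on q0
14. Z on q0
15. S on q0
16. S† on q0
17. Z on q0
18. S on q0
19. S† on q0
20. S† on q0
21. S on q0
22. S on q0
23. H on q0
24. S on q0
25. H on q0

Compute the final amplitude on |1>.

The final state's coefficient on |1> equals 1/2 - I/2. Key observation: the block from step 2 through step 7 cancels to the identity and can be dropped.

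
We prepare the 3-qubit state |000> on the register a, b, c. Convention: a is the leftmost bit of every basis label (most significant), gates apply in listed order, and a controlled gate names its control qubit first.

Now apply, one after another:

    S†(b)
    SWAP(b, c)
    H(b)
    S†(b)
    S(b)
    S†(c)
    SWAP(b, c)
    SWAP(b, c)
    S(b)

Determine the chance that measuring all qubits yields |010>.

A full measurement returns |010> with probability 1/2.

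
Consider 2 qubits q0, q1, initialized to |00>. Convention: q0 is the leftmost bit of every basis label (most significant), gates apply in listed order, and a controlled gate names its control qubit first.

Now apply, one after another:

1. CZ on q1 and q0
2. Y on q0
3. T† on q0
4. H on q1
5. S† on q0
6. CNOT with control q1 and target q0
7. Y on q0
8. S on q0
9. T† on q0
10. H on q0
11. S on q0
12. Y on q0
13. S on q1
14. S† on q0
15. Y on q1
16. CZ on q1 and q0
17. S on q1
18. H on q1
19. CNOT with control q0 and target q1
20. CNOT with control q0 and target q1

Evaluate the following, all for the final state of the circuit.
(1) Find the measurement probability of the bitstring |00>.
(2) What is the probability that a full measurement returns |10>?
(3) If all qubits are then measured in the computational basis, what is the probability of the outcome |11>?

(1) Outcome |00> occurs with probability 1/4 - sqrt(2)/8. Key observation: the block from step 19 through step 20 cancels to the identity and can be dropped.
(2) The probability of measuring |10> is 1/4 - sqrt(2)/8.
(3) The probability of measuring |11> is sqrt(2)/8 + 1/4.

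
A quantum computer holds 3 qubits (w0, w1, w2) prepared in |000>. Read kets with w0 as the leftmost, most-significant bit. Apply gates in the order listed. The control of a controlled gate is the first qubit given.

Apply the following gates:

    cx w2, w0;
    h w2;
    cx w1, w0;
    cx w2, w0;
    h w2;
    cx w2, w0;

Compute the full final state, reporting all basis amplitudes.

After the circuit, the state carries amplitude 1/2 on |000>, -1/2 on |001>, 0 on |010>, 0 on |011>, 1/2 on |100>, 1/2 on |101>, 0 on |110>, 0 on |111>.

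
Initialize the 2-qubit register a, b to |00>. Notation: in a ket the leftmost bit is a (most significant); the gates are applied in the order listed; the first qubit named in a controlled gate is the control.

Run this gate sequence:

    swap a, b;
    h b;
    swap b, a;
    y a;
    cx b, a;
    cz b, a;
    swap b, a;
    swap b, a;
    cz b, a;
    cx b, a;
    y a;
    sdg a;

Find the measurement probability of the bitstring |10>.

A full measurement returns |10> with probability 1/2. Key observation: steps 4-11 multiply out to the identity, so the circuit reduces to the remaining gates.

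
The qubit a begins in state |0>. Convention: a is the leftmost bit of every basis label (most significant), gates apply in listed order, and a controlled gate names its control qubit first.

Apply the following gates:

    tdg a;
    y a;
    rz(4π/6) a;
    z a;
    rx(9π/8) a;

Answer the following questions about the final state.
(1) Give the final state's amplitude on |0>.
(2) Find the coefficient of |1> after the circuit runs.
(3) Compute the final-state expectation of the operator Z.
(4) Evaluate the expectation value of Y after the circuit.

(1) The amplitude on |0> is -exp(I*pi/3)*cos(pi/16).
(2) |1> carries amplitude exp(5*I*pi/6)*sin(pi/16) in the final state.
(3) The expectation value of Z is sqrt(sqrt(2) + 2)/2.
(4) In the final state, Y has expectation -sqrt(2 - sqrt(2))/2.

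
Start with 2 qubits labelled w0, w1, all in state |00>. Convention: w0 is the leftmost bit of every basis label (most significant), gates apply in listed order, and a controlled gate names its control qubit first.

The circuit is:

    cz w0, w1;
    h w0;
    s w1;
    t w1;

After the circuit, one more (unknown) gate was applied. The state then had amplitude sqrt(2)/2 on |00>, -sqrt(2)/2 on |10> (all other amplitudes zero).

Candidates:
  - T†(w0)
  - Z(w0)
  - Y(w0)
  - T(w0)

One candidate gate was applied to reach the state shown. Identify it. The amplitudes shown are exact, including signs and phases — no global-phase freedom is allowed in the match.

The unique candidate consistent with the amplitudes is Z(w0).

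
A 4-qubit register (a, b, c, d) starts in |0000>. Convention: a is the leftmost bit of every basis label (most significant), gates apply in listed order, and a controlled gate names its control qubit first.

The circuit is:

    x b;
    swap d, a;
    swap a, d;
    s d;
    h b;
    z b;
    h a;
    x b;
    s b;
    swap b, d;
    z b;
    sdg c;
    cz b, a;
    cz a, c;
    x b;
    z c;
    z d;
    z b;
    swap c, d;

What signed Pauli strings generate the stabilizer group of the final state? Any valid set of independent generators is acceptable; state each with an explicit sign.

The final state is stabilized by the group generated by +XIII, -IIYI, -IZII, +IIIZ; other independent generating sets are equally valid.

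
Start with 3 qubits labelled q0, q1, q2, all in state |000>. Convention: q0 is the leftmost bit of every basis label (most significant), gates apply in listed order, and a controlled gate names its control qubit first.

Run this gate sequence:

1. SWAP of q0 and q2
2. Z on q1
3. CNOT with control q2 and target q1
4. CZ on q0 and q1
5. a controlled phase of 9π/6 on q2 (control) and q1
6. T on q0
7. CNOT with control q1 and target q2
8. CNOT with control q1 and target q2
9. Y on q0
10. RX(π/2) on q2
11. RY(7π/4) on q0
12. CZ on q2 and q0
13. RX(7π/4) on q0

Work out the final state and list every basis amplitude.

After the circuit, the state carries amplitude -1/4 + I/4 on |000>, 1/4 - I/4 on |001>, 0 on |010>, 0 on |011>, (1 - I)*(-sqrt(2) + I)/4 on |100>, -(1 - I)*(sqrt(2) + I)/4 on |101>, 0 on |110>, 0 on |111>. Key observation: the block from step 7 through step 8 cancels to the identity and can be dropped.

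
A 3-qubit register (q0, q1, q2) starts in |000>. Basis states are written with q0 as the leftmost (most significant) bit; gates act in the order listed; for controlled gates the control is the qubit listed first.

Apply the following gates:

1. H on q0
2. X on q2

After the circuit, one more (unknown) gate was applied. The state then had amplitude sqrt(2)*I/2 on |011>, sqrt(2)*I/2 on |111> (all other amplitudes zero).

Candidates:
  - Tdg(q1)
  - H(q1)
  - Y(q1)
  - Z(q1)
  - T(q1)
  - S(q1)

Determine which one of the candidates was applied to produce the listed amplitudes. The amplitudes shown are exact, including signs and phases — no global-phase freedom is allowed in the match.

The unique candidate consistent with the amplitudes is Y(q1).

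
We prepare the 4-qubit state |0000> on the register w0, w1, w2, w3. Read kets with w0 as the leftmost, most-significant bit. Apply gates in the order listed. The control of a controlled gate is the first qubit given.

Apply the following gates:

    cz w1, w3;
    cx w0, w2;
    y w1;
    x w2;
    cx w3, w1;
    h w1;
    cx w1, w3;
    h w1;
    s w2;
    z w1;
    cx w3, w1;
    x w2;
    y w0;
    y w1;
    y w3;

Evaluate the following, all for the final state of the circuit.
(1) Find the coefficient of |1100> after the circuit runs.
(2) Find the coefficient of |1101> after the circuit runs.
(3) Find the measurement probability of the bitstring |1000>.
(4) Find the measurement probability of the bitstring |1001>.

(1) The final state's coefficient on |1100> equals I/2.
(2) |1101> carries amplitude I/2 in the final state.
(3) The probability of measuring |1000> is 1/4.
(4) The probability of measuring |1001> is 1/4.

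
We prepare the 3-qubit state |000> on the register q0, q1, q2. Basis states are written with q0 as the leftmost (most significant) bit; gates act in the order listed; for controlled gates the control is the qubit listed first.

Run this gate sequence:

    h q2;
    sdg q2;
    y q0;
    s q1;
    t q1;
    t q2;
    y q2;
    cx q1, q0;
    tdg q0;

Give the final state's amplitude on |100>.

|100> carries amplitude -sqrt(2)*I/2 in the final state.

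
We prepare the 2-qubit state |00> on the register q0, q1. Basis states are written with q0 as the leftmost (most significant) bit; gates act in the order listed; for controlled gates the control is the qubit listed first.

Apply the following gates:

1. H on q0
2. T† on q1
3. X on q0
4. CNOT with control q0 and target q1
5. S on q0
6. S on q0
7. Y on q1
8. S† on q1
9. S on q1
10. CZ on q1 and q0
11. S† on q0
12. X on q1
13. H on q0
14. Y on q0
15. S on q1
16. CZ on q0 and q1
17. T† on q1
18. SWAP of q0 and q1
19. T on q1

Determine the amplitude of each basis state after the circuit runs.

The resulting statevector has amplitude 1/2 on |00>, -exp(I*pi/4)/2 on |01>, exp(3*I*pi/4)/2 on |10>, 1/2 on |11>.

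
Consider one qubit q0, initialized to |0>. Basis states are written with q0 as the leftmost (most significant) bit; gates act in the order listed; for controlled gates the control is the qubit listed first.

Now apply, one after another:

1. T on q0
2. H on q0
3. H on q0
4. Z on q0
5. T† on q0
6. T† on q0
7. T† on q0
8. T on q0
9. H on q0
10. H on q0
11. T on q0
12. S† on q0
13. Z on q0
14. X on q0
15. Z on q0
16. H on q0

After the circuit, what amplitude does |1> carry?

|1> carries amplitude sqrt(2)/2 in the final state.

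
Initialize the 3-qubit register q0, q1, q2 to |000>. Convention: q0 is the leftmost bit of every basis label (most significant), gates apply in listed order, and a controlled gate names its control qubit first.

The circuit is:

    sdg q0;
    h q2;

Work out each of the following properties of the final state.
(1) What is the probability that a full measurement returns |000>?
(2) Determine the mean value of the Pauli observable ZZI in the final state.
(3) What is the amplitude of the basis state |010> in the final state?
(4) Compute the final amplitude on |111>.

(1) The probability of measuring |000> is 1/2.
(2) The expectation value of ZZI is 1.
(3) The final state's coefficient on |010> equals 0.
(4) |111> carries amplitude 0 in the final state.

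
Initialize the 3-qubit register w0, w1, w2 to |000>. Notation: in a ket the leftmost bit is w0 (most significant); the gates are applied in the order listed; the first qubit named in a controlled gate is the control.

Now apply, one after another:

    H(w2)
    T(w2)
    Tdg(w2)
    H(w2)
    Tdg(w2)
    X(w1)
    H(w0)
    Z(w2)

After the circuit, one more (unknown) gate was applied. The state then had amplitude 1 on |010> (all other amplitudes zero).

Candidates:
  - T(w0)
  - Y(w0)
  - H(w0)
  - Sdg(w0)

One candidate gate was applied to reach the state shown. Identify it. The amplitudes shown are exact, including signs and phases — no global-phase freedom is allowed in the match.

The unique candidate consistent with the amplitudes is H(w0). Key observation: steps 1-4 multiply out to the identity, so the circuit reduces to the remaining gates.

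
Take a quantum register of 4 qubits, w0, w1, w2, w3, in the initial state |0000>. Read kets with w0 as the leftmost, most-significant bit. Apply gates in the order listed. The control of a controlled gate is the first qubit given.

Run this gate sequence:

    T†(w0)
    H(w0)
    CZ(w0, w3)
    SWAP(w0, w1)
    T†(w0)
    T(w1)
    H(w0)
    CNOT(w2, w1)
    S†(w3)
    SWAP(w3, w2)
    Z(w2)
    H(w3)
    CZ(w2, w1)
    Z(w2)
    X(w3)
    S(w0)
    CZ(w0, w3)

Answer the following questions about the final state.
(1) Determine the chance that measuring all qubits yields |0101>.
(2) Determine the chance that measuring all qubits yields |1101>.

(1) A full measurement returns |0101> with probability 1/8.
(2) A full measurement returns |1101> with probability 1/8.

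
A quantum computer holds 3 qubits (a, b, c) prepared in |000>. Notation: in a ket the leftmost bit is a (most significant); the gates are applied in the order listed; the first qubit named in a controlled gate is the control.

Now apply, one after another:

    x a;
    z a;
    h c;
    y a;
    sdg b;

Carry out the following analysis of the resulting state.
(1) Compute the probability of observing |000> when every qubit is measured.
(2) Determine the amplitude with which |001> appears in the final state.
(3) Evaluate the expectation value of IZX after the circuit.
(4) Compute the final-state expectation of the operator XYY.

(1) The probability of measuring |000> is 1/2.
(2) The amplitude on |001> is sqrt(2)*I/2.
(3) The observable IZX averages to 1.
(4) In the final state, XYY has expectation 0.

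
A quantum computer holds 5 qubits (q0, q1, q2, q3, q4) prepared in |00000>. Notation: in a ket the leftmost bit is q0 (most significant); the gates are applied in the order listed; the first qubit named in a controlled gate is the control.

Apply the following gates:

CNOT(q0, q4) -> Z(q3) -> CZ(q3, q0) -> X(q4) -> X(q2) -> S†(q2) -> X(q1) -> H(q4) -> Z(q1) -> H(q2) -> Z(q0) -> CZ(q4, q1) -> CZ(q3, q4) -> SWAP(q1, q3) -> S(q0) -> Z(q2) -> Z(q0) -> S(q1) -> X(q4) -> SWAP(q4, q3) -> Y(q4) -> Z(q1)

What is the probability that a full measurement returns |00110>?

Outcome |00110> occurs with probability 1/4.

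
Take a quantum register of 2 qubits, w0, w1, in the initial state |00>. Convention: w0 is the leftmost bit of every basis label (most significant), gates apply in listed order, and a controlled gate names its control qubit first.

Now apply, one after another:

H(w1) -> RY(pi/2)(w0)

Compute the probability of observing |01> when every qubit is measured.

A full measurement returns |01> with probability 1/4.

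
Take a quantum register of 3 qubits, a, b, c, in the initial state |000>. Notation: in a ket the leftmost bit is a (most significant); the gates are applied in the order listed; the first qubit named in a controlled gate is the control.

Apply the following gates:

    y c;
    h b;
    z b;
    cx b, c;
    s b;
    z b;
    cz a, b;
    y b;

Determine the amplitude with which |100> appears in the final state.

The amplitude on |100> is 0.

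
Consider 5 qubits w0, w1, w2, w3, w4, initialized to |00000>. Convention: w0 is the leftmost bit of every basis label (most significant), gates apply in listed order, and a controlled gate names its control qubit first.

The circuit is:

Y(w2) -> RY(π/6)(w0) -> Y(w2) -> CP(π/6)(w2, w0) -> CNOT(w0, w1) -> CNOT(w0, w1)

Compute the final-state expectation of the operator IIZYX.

In the final state, IIZYX has expectation 0. Key observation: gates 5-6 undo each other exactly, leaving only the rest of the circuit to track.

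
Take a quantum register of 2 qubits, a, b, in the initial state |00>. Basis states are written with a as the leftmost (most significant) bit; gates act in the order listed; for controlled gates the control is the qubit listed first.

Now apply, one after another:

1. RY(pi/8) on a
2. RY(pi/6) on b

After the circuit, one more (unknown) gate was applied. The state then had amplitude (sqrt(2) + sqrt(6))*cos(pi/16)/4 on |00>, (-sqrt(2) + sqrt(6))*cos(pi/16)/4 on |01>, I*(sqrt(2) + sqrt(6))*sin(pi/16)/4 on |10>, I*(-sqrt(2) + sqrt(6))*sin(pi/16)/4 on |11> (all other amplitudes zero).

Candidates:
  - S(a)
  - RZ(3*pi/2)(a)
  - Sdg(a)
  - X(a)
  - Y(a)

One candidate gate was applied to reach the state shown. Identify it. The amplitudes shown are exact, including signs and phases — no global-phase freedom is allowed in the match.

The applied gate was S(a).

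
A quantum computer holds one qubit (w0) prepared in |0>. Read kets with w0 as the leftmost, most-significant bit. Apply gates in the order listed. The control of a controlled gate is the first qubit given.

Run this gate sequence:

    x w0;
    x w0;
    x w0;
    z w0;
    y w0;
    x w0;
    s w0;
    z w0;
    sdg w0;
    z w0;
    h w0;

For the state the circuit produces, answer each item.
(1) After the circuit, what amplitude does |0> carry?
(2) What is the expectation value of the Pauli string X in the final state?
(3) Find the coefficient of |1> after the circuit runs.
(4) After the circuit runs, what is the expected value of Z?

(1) The amplitude on |0> is sqrt(2)*I/2.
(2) The observable X averages to -1.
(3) The amplitude on |1> is -sqrt(2)*I/2.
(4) The observable Z averages to 0.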